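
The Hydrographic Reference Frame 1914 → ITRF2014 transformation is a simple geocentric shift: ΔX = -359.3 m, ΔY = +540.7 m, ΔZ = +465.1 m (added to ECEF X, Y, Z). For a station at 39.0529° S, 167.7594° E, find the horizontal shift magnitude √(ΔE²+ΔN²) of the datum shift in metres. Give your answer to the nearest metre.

At φ = -39.0529°, λ = 167.7594°: sin φ = -0.630038, cos φ = 0.776565, sin λ = 0.212017, cos λ = -0.977266.
ΔE = −sin λ·ΔX + cos λ·ΔY = −(0.212017)·(-359.3) + (-0.977266)·(540.7) = -452.23 m.
ΔN = −sin φ cos λ·ΔX − sin φ sin λ·ΔY + cos φ·ΔZ = −(-0.630038)(-0.977266)(-359.3) − (-0.630038)(0.212017)(540.7) + (0.776565)(465.1) = 654.63 m.
Horizontal magnitude = √(ΔE² + ΔN²) = √((-452.23)² + 654.63²) = 795.65 m.

796 m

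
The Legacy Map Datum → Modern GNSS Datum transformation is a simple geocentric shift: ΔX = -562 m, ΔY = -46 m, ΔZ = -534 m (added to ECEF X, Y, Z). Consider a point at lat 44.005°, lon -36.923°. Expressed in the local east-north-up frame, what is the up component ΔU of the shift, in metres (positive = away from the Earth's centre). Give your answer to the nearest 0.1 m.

ΔU = -674.3 m

The local up (radial) axis is (cos φ cos λ, cos φ sin λ, sin φ), giving ΔU = -323.163 + 19.877 − 370.981 = -674.27 m.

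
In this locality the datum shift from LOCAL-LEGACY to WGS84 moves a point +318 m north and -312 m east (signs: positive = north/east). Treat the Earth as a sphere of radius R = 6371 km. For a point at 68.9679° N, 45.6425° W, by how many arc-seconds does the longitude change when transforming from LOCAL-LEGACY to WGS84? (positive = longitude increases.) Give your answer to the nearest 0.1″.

At latitude 68.9679°, cos φ = 0.358891.
One radian of longitude at latitude φ spans R cos φ, so Δλ = ΔE / (R cos φ) = -312.0 / (6371000 × 0.358891) = -1.3645e-04 rad = -28.146″.

Δλ = -28.1″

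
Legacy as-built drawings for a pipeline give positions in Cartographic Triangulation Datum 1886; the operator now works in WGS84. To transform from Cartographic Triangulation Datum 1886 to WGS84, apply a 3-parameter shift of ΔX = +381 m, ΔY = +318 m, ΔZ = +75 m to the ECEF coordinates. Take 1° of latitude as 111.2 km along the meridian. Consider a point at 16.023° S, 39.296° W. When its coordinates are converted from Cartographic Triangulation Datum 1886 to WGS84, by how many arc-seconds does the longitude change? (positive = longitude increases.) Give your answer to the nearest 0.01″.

sin φ = -0.276023, cos φ = 0.961151, sin λ = -0.633327, cos λ = 0.773884.
East component: ΔE = −sin λ·ΔX + cos λ·ΔY = −(-0.633327)(381) + (0.773884)(318) = 487.39 m.
1° of latitude spans 111200 m; at latitude φ, 1° of longitude spans that × cos φ = 106880.0 m, so Δλ = 487.39 / 106880.0 × 3600 = 16.417″.

Δλ = 16.42″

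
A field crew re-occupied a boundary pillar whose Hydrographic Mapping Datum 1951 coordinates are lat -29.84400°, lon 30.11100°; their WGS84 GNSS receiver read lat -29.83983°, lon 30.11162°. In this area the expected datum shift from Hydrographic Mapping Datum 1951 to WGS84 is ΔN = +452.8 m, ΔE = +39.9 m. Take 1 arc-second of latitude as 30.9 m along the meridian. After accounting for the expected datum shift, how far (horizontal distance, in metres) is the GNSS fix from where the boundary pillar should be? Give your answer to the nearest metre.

Observed coordinate differences: Δφ = +0.00417°, Δλ = +0.00062°.
Converting to metres (1° lat = 111240 m, cos φ = 0.867384): observed ΔN = 463.9 m, observed ΔE = 59.8 m.
Subtracting the expected shift leaves a residual of 463.9 − (452.8) = 11.1 m north and 59.8 − (39.9) = 19.9 m east.
Residual distance = √(11.1² + 19.9²) = 22.8 m.

23 m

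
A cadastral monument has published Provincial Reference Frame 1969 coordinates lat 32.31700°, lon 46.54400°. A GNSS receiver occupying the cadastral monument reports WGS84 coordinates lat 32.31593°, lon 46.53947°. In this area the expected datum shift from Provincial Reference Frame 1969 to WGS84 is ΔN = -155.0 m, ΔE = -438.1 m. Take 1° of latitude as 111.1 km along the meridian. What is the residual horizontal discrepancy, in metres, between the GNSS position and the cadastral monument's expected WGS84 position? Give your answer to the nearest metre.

Observed coordinate differences: Δφ = -0.00107°, Δλ = -0.00453°.
Converting to metres (1° lat = 111100 m, cos φ = 0.845103): observed ΔN = -118.9 m, observed ΔE = -425.3 m.
Subtracting the expected shift leaves a residual of -118.9 − (-155.0) = 36.1 m north and -425.3 − (-438.1) = 12.8 m east.
Residual distance = √(36.1² + 12.8²) = 38.3 m.

38 m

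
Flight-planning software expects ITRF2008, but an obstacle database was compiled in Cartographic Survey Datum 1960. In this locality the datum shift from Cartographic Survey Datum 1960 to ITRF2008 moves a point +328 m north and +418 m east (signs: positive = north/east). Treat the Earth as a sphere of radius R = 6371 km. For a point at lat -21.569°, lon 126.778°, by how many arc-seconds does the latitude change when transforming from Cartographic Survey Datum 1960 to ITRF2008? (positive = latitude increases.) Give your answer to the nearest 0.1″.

Δφ = 10.6″

On a sphere of radius R, 1 rad of latitude = R, so Δφ = ΔN / R = 328.0 / 6371000 = 5.1483e-05 rad = 10.619″.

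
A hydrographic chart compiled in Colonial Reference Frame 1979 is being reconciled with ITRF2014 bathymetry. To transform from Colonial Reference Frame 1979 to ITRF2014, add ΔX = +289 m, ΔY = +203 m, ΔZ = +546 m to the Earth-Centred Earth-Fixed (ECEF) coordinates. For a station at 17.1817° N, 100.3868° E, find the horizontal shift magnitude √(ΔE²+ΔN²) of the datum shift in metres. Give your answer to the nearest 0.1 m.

At φ = 17.1817°, λ = 100.3868°: sin φ = 0.295403, cos φ = 0.955373, sin λ = 0.983613, cos λ = -0.180293.
ΔE = −sin λ·ΔX + cos λ·ΔY = −(0.983613)·(289) + (-0.180293)·(203) = -320.86 m.
ΔN = −sin φ cos λ·ΔX − sin φ sin λ·ΔY + cos φ·ΔZ = −(0.295403)(-0.180293)(289) − (0.295403)(0.983613)(203) + (0.955373)(546) = 478.04 m.
Horizontal magnitude = √(ΔE² + ΔN²) = √((-320.86)² + 478.04²) = 575.74 m.

575.7 m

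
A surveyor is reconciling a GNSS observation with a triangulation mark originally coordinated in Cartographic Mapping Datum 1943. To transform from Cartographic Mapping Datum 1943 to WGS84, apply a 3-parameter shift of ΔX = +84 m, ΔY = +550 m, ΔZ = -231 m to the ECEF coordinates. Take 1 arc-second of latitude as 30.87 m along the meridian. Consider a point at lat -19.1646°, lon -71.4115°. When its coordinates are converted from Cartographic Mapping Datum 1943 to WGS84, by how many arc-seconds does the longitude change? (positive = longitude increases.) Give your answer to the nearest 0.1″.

Δλ = 8.7″

sin φ = -0.328283, cos φ = 0.944579, sin λ = -0.947832, cos λ = 0.318769.
East component: ΔE = −sin λ·ΔX + cos λ·ΔY = −(-0.947832)(84) + (0.318769)(550) = 254.94 m.
1° of latitude spans 3600 × 30.87 = 111132 m; at latitude φ, 1° of longitude spans that × cos φ = 104973.0 m, so Δλ = 254.94 / 104973.0 × 3600 = 8.743″.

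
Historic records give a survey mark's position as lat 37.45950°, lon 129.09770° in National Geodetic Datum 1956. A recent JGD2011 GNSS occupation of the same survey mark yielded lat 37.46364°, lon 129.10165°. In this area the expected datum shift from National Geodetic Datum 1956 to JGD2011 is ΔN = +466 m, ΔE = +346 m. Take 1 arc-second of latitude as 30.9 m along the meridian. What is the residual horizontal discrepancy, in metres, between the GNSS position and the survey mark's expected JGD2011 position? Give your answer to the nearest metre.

Observed coordinate differences: Δφ = +0.00414°, Δλ = +0.00395°.
Converting to metres (1° lat = 111240 m, cos φ = 0.793783): observed ΔN = 460.5 m, observed ΔE = 348.8 m.
Subtracting the expected shift leaves a residual of 460.5 − (466) = -5.5 m north and 348.8 − (346) = 2.8 m east.
Residual distance = √((-5.5)² + 2.8²) = 6.1 m.

6 m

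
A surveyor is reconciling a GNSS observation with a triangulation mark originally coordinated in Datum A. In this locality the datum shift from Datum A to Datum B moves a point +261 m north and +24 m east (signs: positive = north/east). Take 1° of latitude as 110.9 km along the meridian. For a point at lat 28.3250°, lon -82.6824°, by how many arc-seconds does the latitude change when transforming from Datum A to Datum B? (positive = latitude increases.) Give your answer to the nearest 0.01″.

1° of latitude = 110.9 km, so Δφ = 261.0 / 110900 = 0.0023535° = 8.472″.

Δφ = 8.47″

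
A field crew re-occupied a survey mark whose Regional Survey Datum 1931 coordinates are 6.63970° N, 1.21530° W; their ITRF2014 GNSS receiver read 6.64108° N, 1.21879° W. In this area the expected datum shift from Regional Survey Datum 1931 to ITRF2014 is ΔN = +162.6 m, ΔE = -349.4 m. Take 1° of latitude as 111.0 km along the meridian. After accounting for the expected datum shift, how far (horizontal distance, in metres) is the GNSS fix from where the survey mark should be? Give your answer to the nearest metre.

Observed coordinate differences: Δφ = +0.00138°, Δλ = -0.00349°.
Converting to metres (1° lat = 111000 m, cos φ = 0.993293): observed ΔN = 153.2 m, observed ΔE = -384.8 m.
Subtracting the expected shift leaves a residual of 153.2 − (162.6) = -9.4 m north and -384.8 − (-349.4) = -35.4 m east.
Residual distance = √((-9.4)² + (-35.4)²) = 36.6 m.

37 m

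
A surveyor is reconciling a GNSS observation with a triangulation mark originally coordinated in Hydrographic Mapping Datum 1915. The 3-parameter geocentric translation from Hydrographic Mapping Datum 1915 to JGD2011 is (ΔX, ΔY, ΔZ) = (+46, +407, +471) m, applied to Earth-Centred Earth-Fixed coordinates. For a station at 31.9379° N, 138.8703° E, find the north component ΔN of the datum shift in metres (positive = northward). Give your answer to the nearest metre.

ΔN = 276 m

At φ = 31.9379°, λ = 138.8703°: sin φ = 0.529000, cos φ = 0.848622, sin λ = 0.657766, cos λ = -0.753223.
ΔN = −sin φ cos λ·ΔX − sin φ sin λ·ΔY + cos φ·ΔZ = −(0.529000)(-0.753223)(46) − (0.529000)(0.657766)(407) + (0.848622)(471) = 276.41 m.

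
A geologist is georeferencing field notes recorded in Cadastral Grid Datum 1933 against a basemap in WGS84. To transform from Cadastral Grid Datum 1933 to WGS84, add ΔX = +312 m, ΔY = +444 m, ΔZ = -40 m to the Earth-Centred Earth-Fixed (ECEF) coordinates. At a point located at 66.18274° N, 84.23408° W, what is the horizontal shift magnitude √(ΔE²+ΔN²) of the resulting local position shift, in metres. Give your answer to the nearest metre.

505 m

The local east axis at (φ, λ) is (−sin λ, cos λ, 0), so ΔE = −sin(-84.23408°)·312 + cos(-84.23408°)·444 = 355.03 m.
The local north axis is (−sin φ cos λ, −sin φ sin λ, cos φ), giving ΔN = -28.676 + 404.133 − 16.153 = 359.30 m.
Horizontal magnitude = √(ΔE² + ΔN²) = √(355.03² + 359.30²) = 505.12 m.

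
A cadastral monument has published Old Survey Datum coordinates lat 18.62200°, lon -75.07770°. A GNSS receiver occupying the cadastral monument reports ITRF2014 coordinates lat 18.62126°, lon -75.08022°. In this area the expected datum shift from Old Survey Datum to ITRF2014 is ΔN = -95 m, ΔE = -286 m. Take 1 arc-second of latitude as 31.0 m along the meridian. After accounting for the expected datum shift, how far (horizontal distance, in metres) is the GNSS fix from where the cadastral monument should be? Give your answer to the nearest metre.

Observed coordinate differences: Δφ = -0.00074°, Δλ = -0.00252°.
Converting to metres (1° lat = 111600 m, cos φ = 0.947646): observed ΔN = -82.6 m, observed ΔE = -266.5 m.
Subtracting the expected shift leaves a residual of -82.6 − (-95) = 12.4 m north and -266.5 − (-286) = 19.5 m east.
Residual distance = √(12.4² + 19.5²) = 23.1 m.

23 m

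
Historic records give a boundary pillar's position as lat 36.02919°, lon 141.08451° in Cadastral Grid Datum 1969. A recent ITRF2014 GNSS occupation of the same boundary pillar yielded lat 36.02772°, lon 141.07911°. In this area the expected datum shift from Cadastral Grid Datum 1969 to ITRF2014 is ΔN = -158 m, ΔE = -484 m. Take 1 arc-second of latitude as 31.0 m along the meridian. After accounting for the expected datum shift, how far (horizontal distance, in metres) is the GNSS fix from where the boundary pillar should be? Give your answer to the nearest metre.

Observed coordinate differences: Δφ = -0.00147°, Δλ = -0.00540°.
Converting to metres (1° lat = 111600 m, cos φ = 0.808717): observed ΔN = -164.1 m, observed ΔE = -487.4 m.
Subtracting the expected shift leaves a residual of -164.1 − (-158) = -6.1 m north and -487.4 − (-484) = -3.4 m east.
Residual distance = √((-6.1)² + (-3.4)²) = 6.9 m.

7 m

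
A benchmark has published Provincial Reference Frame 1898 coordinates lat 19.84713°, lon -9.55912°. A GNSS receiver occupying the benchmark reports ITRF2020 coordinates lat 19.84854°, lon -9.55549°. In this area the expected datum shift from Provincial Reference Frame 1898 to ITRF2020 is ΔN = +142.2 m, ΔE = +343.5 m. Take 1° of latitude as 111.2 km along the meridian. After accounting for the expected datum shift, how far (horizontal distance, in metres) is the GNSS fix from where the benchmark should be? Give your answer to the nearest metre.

Observed coordinate differences: Δφ = +0.00141°, Δλ = +0.00363°.
Converting to metres (1° lat = 111200 m, cos φ = 0.940602): observed ΔN = 156.8 m, observed ΔE = 379.7 m.
Subtracting the expected shift leaves a residual of 156.8 − (142.2) = 14.6 m north and 379.7 − (343.5) = 36.2 m east.
Residual distance = √(14.6² + 36.2²) = 39.0 m.

39 m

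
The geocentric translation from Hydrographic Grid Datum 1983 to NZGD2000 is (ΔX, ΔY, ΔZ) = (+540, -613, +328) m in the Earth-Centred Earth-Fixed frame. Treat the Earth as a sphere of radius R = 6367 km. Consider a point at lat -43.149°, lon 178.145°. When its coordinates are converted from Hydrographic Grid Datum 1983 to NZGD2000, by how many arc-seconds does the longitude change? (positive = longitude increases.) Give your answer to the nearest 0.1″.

sin φ = -0.683898, cos φ = 0.729578, sin λ = 0.032370, cos λ = -0.999476.
East component: ΔE = −sin λ·ΔX + cos λ·ΔY = −(0.032370)(540) + (-0.999476)(-613) = 595.20 m.
1° of latitude spans πR/180 = 111125 m; at latitude φ, 1° of longitude spans that × cos φ = 81074.4 m, so Δλ = 595.20 / 81074.4 × 3600 = 26.429″.

Δλ = 26.4″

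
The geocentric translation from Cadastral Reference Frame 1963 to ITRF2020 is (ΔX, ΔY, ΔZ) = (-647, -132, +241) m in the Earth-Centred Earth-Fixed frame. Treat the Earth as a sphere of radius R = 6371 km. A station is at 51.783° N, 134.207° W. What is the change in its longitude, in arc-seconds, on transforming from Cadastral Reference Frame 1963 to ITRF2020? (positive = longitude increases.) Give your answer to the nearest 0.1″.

Δλ = -19.5″

sin φ = 0.785673, cos φ = 0.618642, sin λ = -0.716825, cos λ = -0.697253.
East component: ΔE = −sin λ·ΔX + cos λ·ΔY = −(-0.716825)(-647) + (-0.697253)(-132) = -371.75 m.
1° of latitude spans πR/180 = 111195 m; at latitude φ, 1° of longitude spans that × cos φ = 68789.8 m, so Δλ = -371.75 / 68789.8 × 3600 = -19.455″.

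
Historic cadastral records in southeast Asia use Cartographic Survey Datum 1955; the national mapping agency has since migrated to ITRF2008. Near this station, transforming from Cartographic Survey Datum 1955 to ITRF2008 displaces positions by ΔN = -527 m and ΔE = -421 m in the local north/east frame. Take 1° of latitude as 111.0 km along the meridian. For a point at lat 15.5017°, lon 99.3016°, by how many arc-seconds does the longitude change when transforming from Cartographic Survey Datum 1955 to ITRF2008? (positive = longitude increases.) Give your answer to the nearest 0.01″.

At latitude 15.5017°, cos φ = 0.963623.
1° of longitude at this latitude = 111.0 × cos φ = 106.96 km, so Δλ = -421.0 / 106962.1 = -0.0039360° = -14.170″.

Δλ = -14.17″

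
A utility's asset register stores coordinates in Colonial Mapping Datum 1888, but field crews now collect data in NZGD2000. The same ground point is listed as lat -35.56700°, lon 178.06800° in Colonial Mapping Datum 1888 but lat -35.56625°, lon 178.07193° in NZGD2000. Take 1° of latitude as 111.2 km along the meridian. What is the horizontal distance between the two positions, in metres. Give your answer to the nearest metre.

Δφ = -35.56625° − -35.56700° = +0.00075°; Δλ = 178.07193° − 178.06800° = +0.00393°.
ΔN = Δφ × 111200 = 83.4 m; ΔE = Δλ × 111200 × cos(-35.56700°) = +0.00393 × 111200 × 0.813436 = 355.5 m.
Distance = √(ΔE² + ΔN²) = √(355.5² + 83.4²) = 365.1 m.

365 m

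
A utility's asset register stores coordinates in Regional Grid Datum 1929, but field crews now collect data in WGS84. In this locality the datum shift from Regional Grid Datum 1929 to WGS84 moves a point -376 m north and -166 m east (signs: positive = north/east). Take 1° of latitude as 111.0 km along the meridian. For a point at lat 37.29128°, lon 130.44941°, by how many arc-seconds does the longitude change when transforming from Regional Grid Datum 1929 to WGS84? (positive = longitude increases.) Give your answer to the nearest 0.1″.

Δλ = -6.8″

At latitude 37.29128°, cos φ = 0.795566.
1° of longitude at this latitude = 111.0 × cos φ = 88.31 km, so Δλ = -166.0 / 88307.8 = -0.0018798° = -6.767″.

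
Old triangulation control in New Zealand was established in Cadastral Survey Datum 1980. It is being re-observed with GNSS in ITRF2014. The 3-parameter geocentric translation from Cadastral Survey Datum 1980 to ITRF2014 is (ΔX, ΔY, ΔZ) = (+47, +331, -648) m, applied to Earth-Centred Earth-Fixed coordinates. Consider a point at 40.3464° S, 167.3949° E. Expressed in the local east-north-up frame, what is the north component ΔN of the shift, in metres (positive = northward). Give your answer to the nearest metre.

ΔN = -477 m

The local north axis is (−sin φ cos λ, −sin φ sin λ, cos φ), giving ΔN = -29.695 + 46.765 − 493.869 = -476.80 m.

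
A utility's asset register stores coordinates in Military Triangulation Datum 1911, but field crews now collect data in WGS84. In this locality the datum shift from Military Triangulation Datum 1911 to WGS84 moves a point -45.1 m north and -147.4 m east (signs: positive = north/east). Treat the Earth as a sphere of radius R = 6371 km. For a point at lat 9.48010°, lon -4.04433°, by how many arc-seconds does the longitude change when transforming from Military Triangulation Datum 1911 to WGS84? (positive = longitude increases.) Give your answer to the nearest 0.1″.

At latitude 9.48010°, cos φ = 0.986343.
One radian of longitude at latitude φ spans R cos φ, so Δλ = ΔE / (R cos φ) = -147.4 / (6371000 × 0.986343) = -2.3456e-05 rad = -4.838″.

Δλ = -4.8″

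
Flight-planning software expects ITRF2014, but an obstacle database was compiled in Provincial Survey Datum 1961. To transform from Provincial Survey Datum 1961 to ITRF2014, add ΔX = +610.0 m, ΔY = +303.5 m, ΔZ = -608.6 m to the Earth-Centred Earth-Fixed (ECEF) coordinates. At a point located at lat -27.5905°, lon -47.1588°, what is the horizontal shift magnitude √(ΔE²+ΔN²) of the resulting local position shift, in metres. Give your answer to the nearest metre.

At φ = -27.5905°, λ = -47.1588°: sin φ = -0.463149, cos φ = 0.886280, sin λ = -0.733241, cos λ = 0.679969.
ΔE = −sin λ·ΔX + cos λ·ΔY = −(-0.733241)·(610.0) + (0.679969)·(303.5) = 653.65 m.
ΔN = −sin φ cos λ·ΔX − sin φ sin λ·ΔY + cos φ·ΔZ = −(-0.463149)(0.679969)(610.0) − (-0.463149)(-0.733241)(303.5) + (0.886280)(-608.6) = -450.35 m.
Horizontal magnitude = √(ΔE² + ΔN²) = √(653.65² + (-450.35)²) = 793.77 m.

794 m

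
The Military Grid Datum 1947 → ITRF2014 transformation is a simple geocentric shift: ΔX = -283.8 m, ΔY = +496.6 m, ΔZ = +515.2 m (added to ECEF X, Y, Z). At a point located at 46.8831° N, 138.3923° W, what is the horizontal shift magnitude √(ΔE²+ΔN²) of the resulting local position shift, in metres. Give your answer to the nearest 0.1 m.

At φ = 46.8831°, λ = -138.3923°: sin φ = 0.729961, cos φ = 0.683489, sin λ = -0.664027, cos λ = -0.747709.
ΔE = −sin λ·ΔX + cos λ·ΔY = −(-0.664027)·(-283.8) + (-0.747709)·(496.6) = -559.76 m.
ΔN = −sin φ cos λ·ΔX − sin φ sin λ·ΔY + cos φ·ΔZ = −(0.729961)(-0.747709)(-283.8) − (0.729961)(-0.664027)(496.6) + (0.683489)(515.2) = 437.94 m.
Horizontal magnitude = √(ΔE² + ΔN²) = √((-559.76)² + 437.94²) = 710.73 m.

710.7 m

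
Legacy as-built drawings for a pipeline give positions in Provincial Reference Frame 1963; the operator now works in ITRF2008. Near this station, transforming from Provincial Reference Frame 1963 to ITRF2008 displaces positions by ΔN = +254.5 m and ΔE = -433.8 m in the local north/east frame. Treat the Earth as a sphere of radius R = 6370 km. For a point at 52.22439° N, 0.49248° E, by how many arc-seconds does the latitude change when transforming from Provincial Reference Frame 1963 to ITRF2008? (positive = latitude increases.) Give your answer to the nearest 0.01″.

Δφ = 8.24″

On a sphere of radius R, 1 rad of latitude = R, so Δφ = ΔN / R = 254.5 / 6370000 = 3.9953e-05 rad = 8.241″.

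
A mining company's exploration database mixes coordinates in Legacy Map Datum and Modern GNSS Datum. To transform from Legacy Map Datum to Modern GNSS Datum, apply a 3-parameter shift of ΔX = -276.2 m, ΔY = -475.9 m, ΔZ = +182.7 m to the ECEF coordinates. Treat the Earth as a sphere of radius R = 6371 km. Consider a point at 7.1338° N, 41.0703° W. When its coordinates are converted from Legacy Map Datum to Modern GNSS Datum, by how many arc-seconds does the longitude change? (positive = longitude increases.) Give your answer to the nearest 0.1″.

Δλ = -17.6″

sin φ = 0.124187, cos φ = 0.992259, sin λ = -0.656985, cos λ = 0.753904.
East component: ΔE = −sin λ·ΔX + cos λ·ΔY = −(-0.656985)(-276.2) + (0.753904)(-475.9) = -540.24 m.
1° of latitude spans πR/180 = 111195 m; at latitude φ, 1° of longitude spans that × cos φ = 110334.2 m, so Δλ = -540.24 / 110334.2 × 3600 = -17.627″.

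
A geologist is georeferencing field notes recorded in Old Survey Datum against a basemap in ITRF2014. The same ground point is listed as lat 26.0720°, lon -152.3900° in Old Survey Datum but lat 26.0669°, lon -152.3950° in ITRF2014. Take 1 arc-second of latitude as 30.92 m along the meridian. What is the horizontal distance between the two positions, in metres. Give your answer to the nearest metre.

Δφ = 26.0669° − 26.0720° = -0.0051°; Δλ = -152.3950° − -152.3900° = -0.0050°.
1° of latitude = 3600 × 30.92 = 111312 m.
ΔN = Δφ × 111312 = -567.7 m; ΔE = Δλ × 111312 × cos(26.0720°) = -0.0050 × 111312 × 0.898242 = -499.9 m.
Distance = √(ΔE² + ΔN²) = √((-499.9)² + (-567.7)²) = 756.4 m.

756 m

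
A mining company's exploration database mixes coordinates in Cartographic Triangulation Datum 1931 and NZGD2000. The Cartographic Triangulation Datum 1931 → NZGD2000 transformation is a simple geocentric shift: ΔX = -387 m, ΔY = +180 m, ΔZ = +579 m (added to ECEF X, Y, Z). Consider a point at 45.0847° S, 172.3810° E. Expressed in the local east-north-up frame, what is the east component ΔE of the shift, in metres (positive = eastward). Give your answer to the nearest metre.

ΔE = -127 m

At φ = -45.0847°, λ = 172.3810°: sin φ = -0.708151, cos φ = 0.706061, sin λ = 0.132585, cos λ = -0.991172.
ΔE = −sin λ·ΔX + cos λ·ΔY = −(0.132585)·(-387) + (-0.991172)·(180) = -127.10 m.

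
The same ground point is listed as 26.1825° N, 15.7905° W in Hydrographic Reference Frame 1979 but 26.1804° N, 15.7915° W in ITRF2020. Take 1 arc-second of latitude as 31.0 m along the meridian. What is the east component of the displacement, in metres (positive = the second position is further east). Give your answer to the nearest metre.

ΔE = -100 m

Δφ = 26.1804° − 26.1825° = -0.0021°; Δλ = -15.7915° − -15.7905° = -0.0010°.
1° of latitude = 3600 × 31.00 = 111600 m.
ΔN = Δφ × 111600 = -234.4 m; ΔE = Δλ × 111600 × cos(26.1825°) = -0.0010 × 111600 × 0.897393 = -100.1 m.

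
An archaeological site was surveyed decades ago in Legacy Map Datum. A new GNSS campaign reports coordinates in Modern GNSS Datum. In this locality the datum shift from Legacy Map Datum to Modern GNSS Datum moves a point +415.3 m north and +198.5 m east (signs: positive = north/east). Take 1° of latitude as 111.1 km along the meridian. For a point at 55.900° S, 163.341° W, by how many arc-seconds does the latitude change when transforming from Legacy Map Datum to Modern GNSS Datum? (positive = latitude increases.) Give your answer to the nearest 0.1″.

Δφ = 13.5″

1° of latitude = 111.1 km, so Δφ = 415.3 / 111100 = 0.0037381° = 13.457″.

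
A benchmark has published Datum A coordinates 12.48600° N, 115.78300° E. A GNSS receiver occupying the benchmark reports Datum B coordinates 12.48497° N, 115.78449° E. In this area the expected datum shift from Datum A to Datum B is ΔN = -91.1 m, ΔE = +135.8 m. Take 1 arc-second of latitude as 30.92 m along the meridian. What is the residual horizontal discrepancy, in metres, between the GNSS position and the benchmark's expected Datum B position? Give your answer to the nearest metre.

Observed coordinate differences: Δφ = -0.00103°, Δλ = +0.00149°.
Converting to metres (1° lat = 111312 m, cos φ = 0.976349): observed ΔN = -114.7 m, observed ΔE = 161.9 m.
Subtracting the expected shift leaves a residual of -114.7 − (-91.1) = -23.6 m north and 161.9 − (135.8) = 26.1 m east.
Residual distance = √((-23.6)² + 26.1²) = 35.2 m.

35 m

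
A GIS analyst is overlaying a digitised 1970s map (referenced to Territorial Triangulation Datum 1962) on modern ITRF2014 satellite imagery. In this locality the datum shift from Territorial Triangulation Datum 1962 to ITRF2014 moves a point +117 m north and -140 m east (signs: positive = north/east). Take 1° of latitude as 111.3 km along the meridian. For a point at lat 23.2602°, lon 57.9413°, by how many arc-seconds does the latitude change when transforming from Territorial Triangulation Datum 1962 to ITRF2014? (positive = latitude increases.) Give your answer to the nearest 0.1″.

1° of latitude = 111.3 km, so Δφ = 117.0 / 111300 = 0.0010512° = 3.784″.

Δφ = 3.8″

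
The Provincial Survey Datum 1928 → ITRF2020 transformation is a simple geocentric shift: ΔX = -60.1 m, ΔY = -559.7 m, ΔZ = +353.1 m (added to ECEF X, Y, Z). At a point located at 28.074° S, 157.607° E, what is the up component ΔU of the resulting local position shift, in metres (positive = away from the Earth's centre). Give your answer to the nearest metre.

ΔU = -305 m

The local up (radial) axis is (cos φ cos λ, cos φ sin λ, sin φ), giving ΔU = 49.030 − 188.134 − 166.173 = -305.28 m.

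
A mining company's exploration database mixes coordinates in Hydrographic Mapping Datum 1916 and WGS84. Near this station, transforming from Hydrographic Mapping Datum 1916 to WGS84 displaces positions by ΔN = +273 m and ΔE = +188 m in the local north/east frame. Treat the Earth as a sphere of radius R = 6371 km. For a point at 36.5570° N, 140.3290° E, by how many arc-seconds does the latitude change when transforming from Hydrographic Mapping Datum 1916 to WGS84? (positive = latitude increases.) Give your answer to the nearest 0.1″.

On a sphere of radius R, 1 rad of latitude = R, so Δφ = ΔN / R = 273.0 / 6371000 = 4.2850e-05 rad = 8.839″.

Δφ = 8.8″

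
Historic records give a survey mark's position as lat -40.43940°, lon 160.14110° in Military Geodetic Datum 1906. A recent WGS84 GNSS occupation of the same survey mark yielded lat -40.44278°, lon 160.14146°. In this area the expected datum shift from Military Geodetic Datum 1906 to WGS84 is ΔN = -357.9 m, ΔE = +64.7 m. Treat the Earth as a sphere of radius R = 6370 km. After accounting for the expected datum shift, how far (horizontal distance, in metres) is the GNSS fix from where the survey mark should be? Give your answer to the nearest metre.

Observed coordinate differences: Δφ = -0.00338°, Δλ = +0.00036°.
Converting to metres (1° lat = 111177 m, cos φ = 0.761092): observed ΔN = -375.8 m, observed ΔE = 30.5 m.
Subtracting the expected shift leaves a residual of -375.8 − (-357.9) = -17.9 m north and 30.5 − (64.7) = -34.2 m east.
Residual distance = √((-17.9)² + (-34.2)²) = 38.6 m.

39 m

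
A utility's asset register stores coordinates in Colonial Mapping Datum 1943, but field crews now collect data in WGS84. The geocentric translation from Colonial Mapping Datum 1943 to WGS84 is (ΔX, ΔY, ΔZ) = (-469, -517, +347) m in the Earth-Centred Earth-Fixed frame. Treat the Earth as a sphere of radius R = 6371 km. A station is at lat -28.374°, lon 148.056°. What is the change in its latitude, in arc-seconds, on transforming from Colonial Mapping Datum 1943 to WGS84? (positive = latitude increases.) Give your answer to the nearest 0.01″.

Δφ = 11.80″

sin φ = -0.475225, cos φ = 0.879864, sin λ = 0.529090, cos λ = -0.848566.
North component: ΔN = −sin φ cos λ·ΔX − sin φ sin λ·ΔY + cos φ·ΔZ = −(-0.475225)(-0.848566)(-469) − (-0.475225)(0.529090)(-517) + (0.879864)(347) = 364.45 m.
1° of latitude spans πR/180 = 111195 m, so Δφ = 364.45 / 111195 × 3600 = 11.799″.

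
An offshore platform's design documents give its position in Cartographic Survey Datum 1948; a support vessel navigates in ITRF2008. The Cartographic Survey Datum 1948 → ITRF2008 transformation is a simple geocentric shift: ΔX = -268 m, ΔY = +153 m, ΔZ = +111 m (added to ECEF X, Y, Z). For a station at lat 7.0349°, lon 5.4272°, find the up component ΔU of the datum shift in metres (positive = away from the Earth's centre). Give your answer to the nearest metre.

The local up (radial) axis is (cos φ cos λ, cos φ sin λ, sin φ), giving ΔU = -264.790 + 14.362 + 13.595 = -236.83 m.

ΔU = -237 m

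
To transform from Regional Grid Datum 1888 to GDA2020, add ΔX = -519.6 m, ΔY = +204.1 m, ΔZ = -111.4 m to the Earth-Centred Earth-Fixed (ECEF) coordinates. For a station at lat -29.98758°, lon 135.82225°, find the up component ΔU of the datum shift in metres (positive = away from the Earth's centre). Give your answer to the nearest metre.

The local up (radial) axis is (cos φ cos λ, cos φ sin λ, sin φ), giving ΔU = 322.762 + 123.194 + 55.679 = 501.64 m.

ΔU = 502 m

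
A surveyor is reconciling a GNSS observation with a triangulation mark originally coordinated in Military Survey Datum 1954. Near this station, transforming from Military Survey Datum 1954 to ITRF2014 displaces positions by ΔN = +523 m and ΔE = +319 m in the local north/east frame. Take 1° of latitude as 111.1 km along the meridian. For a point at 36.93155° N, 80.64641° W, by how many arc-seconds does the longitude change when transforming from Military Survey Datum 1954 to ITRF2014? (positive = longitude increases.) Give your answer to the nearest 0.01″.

At latitude 36.93155°, cos φ = 0.799354.
1° of longitude at this latitude = 111.1 × cos φ = 88.81 km, so Δλ = 319.0 / 88808.2 = 0.0035920° = 12.931″.

Δλ = 12.93″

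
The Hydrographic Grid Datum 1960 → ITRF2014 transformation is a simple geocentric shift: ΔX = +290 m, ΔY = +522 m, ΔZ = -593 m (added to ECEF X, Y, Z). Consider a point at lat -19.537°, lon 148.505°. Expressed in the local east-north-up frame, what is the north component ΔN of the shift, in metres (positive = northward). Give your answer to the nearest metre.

At φ = -19.537°, λ = 148.505°: sin φ = -0.334416, cos φ = 0.942426, sin λ = 0.522424, cos λ = -0.852686.
ΔN = −sin φ cos λ·ΔX − sin φ sin λ·ΔY + cos φ·ΔZ = −(-0.334416)(-0.852686)(290) − (-0.334416)(0.522424)(522) + (0.942426)(-593) = -550.36 m.

ΔN = -550 m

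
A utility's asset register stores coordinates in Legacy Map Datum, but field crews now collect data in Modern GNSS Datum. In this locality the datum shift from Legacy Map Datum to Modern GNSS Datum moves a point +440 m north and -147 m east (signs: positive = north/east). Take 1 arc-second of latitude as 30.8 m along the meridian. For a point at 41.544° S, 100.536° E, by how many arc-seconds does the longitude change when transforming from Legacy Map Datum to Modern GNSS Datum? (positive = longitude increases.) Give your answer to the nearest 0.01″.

At latitude -41.544°, cos φ = 0.748447.
1″ of longitude at this latitude = 30.80 × cos φ = 23.0522 m, so Δλ = -147.0 / 23.0522 = -6.377″.

Δλ = -6.38″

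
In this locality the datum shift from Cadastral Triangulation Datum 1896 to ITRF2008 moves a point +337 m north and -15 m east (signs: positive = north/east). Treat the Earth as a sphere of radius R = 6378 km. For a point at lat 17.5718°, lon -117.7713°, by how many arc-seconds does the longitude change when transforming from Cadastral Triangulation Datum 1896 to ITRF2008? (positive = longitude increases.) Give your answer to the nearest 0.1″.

At latitude 17.5718°, cos φ = 0.953339.
One radian of longitude at latitude φ spans R cos φ, so Δλ = ΔE / (R cos φ) = -15.0 / (6378000 × 0.953339) = -2.4669e-06 rad = -0.509″.

Δλ = -0.5″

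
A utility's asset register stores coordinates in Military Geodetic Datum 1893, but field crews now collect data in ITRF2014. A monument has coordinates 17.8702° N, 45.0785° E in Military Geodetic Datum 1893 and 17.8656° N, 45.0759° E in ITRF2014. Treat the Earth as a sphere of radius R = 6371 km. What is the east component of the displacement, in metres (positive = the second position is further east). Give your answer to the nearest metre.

ΔE = -275 m

Δφ = 17.8656° − 17.8702° = -0.0046°; Δλ = 45.0759° − 45.0785° = -0.0026°.
1° along a meridian = πR/180 = 111195 m.
ΔN = Δφ × 111195 = -511.5 m; ΔE = Δλ × 111195 × cos(17.8702°) = -0.0026 × 111195 × 0.951754 = -275.2 m.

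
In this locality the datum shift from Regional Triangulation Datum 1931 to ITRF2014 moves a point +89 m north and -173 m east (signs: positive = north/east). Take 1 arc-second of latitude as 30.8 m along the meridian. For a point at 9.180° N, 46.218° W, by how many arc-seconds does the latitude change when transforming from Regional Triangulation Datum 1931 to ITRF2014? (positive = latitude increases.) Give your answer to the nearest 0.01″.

Δφ = 2.89″

1″ of latitude = 30.80 m, so Δφ = 89.0 / 30.80 = 2.890″.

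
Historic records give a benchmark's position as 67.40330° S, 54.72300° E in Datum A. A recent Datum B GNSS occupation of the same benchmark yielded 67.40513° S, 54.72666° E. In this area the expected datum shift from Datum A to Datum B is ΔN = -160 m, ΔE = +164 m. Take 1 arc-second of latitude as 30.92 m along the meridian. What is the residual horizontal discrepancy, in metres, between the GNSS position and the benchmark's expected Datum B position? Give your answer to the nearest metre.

Observed coordinate differences: Δφ = -0.00183°, Δλ = +0.00366°.
Converting to metres (1° lat = 111312 m, cos φ = 0.384242): observed ΔN = -203.7 m, observed ΔE = 156.5 m.
Subtracting the expected shift leaves a residual of -203.7 − (-160) = -43.7 m north and 156.5 − (164) = -7.5 m east.
Residual distance = √((-43.7)² + (-7.5)²) = 44.3 m.

44 m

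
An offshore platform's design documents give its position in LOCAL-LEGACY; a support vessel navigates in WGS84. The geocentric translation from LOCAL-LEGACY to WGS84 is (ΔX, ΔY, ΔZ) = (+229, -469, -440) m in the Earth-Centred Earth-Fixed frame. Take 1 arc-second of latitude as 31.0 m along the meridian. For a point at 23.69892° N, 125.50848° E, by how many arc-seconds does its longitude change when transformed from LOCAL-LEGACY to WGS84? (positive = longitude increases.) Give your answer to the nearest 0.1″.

sin φ = 0.401931, cos φ = 0.915670, sin λ = 0.814030, cos λ = -0.580823.
East component: ΔE = −sin λ·ΔX + cos λ·ΔY = −(0.814030)(229) + (-0.580823)(-469) = 85.99 m.
1° of latitude spans 3600 × 31.00 = 111600 m; at latitude φ, 1° of longitude spans that × cos φ = 102188.8 m, so Δλ = 85.99 / 102188.8 × 3600 = 3.029″.

Δλ = 3.0″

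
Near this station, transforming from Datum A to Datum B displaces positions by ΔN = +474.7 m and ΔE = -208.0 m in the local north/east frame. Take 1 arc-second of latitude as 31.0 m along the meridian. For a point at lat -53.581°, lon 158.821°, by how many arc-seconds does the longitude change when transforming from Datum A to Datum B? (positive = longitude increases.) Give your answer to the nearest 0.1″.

At latitude -53.581°, cos φ = 0.593686.
1″ of longitude at this latitude = 31.00 × cos φ = 18.4043 m, so Δλ = -208.0 / 18.4043 = -11.302″.

Δλ = -11.3″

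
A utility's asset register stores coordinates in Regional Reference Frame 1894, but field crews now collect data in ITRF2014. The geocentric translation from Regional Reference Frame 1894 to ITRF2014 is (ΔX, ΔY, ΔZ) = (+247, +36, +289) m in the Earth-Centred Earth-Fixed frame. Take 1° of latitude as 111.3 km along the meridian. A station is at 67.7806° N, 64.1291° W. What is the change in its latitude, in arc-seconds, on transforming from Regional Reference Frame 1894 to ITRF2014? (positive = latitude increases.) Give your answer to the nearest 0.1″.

sin φ = 0.925743, cos φ = 0.378154, sin λ = -0.899780, cos λ = 0.436345.
North component: ΔN = −sin φ cos λ·ΔX − sin φ sin λ·ΔY + cos φ·ΔZ = −(0.925743)(0.436345)(247) − (0.925743)(-0.899780)(36) + (0.378154)(289) = 39.50 m.
1° of latitude spans 111300 m, so Δφ = 39.50 / 111300 × 3600 = 1.278″.

Δφ = 1.3″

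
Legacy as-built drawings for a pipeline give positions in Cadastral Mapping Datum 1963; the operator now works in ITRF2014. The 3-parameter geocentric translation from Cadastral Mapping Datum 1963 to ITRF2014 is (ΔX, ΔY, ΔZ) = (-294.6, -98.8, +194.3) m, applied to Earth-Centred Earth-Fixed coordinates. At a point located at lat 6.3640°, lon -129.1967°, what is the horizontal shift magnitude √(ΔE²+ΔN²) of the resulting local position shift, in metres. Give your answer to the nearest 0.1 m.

At φ = 6.3640°, λ = -129.1967°: sin φ = 0.110845, cos φ = 0.993838, sin λ = -0.774981, cos λ = -0.631985.
ΔE = −sin λ·ΔX + cos λ·ΔY = −(-0.774981)·(-294.6) + (-0.631985)·(-98.8) = -165.87 m.
ΔN = −sin φ cos λ·ΔX − sin φ sin λ·ΔY + cos φ·ΔZ = −(0.110845)(-0.631985)(-294.6) − (0.110845)(-0.774981)(-98.8) + (0.993838)(194.3) = 163.98 m.
Horizontal magnitude = √(ΔE² + ΔN²) = √((-165.87)² + 163.98²) = 233.24 m.

233.2 m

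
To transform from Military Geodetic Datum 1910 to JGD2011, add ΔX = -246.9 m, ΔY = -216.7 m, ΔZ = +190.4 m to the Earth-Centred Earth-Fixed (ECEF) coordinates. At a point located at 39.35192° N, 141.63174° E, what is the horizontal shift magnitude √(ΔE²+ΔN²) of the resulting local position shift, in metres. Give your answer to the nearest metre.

341 m

The local east axis at (φ, λ) is (−sin λ, cos λ, 0), so ΔE = −sin(141.63174°)·(-246.9) + cos(141.63174°)·(-216.7) = 323.16 m.
The local north axis is (−sin φ cos λ, −sin φ sin λ, cos φ), giving ΔN = -122.745 + 85.289 + 147.230 = 109.77 m.
Horizontal magnitude = √(ΔE² + ΔN²) = √(323.16² + 109.77²) = 341.29 m.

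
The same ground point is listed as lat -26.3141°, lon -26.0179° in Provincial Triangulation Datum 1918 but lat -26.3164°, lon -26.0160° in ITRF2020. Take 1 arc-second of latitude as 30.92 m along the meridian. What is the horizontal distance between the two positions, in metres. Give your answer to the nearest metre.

Δφ = -26.3164° − -26.3141° = -0.0023°; Δλ = -26.0160° − -26.0179° = +0.0019°.
1° of latitude = 3600 × 30.92 = 111312 m.
ΔN = Δφ × 111312 = -256.0 m; ΔE = Δλ × 111312 × cos(-26.3141°) = +0.0019 × 111312 × 0.896377 = 189.6 m.
Distance = √(ΔE² + ΔN²) = √(189.6² + (-256.0)²) = 318.6 m.

319 m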